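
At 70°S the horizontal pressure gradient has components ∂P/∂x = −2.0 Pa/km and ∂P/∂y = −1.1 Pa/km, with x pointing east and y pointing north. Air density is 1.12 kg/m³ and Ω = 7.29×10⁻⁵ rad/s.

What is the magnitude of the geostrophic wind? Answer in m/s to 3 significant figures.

Coriolis parameter at 70°S:
f = 2Ω sin φ = 2 × 7.29×10⁻⁵ × sin 70° = 1.37×10⁻⁴ s⁻¹
In the Southern Hemisphere f is negative: f = −1.37×10⁻⁴ s⁻¹.
Component geostrophic relations (x east, y north):
u_g = −(1/(fρ)) ∂P/∂y,  v_g = (1/(fρ)) ∂P/∂x
u_g = −(−1.1×10⁻³)/(−1.37×10⁻⁴ × 1.12) = −7.17 m/s;  v_g = (−2.0×10⁻³)/(−1.37×10⁻⁴ × 1.12) = 13.0 m/s
|V_g| = √(u_g² + v_g²) = 14.9 m/s

14.9 m/s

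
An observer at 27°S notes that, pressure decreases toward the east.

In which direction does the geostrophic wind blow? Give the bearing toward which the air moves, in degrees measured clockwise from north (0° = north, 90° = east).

000°

The pressure-gradient force points toward the east (bearing 090°).
Geostrophic balance: in the Southern Hemisphere the Coriolis force deflects motion to the left, so the geostrophic wind blows 90° to the left of the pressure-gradient force (low pressure on the right).
Rotating 090° by 90° counterclockwise gives 000° — the wind blows toward the north.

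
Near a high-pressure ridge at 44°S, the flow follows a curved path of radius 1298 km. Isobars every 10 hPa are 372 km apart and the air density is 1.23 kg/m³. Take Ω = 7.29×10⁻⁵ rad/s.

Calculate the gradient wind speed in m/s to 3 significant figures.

27.2 m/s

Coriolis parameter at 44°S:
f = 2Ω sin φ = 2 × 7.29×10⁻⁵ × sin 44° = 1.01×10⁻⁴ s⁻¹
Pressure gradient: |∂P/∂n| = 1000 Pa / 372000 m = 2.69×10⁻³ Pa/m
Geostrophic speed: V_g = |∂P/∂n|/(fρ) = 2.69×10⁻³/(1.01×10⁻⁴ × 1.23) = 21.6 m/s
Around a high, pressure-gradient force acts outward with centrifugal, so Coriolis balances both:
fV = (1/ρ)|∂P/∂n| + V²/R  →  V² − fR·V + fR·V_g = 0
With fR = 1.01×10⁻⁴ × 1298×10³ m = 131 m/s:
V = [fR − √((fR)² − 4 fR V_g)]/2 = [131 − √(131² − 4×131×21.6)]/2 = 27.2 m/s
Supergeostrophic (V > V_g = 21.6 m/s), as expected around a high.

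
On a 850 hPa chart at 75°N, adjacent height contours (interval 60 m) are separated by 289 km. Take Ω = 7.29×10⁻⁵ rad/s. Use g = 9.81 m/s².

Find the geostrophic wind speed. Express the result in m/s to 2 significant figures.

14 m/s

Coriolis parameter at 75°N:
f = 2Ω sin φ = 2 × 7.29×10⁻⁵ × sin 75° = 1.41×10⁻⁴ s⁻¹
Height gradient: |∂Z/∂n| = 60 m / 289000 m = 2.08×10⁻⁴
On a pressure surface, geostrophic balance gives V_g = (g/f)|∂Z/∂n|:
V_g = 9.81 × 2.08×10⁻⁴ / 1.41×10⁻⁴ = 14.5 m/s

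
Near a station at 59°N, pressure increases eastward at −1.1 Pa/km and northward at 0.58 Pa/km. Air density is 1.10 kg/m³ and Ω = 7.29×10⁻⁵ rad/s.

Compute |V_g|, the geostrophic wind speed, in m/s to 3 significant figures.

Coriolis parameter at 59°N:
f = 2Ω sin φ = 2 × 7.29×10⁻⁵ × sin 59° = 1.25×10⁻⁴ s⁻¹
Component geostrophic relations (x east, y north):
u_g = −(1/(fρ)) ∂P/∂y,  v_g = (1/(fρ)) ∂P/∂x
u_g = −(0.58×10⁻³)/(1.25×10⁻⁴ × 1.10) = −4.22 m/s;  v_g = (−1.1×10⁻³)/(1.25×10⁻⁴ × 1.10) = −8.00 m/s
|V_g| = √(u_g² + v_g²) = 9.05 m/s

9.05 m/s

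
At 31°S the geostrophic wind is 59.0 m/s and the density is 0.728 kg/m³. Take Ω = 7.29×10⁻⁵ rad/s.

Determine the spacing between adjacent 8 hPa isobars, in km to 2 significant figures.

250 km

Coriolis parameter at 31°S:
f = 2Ω sin φ = 2 × 7.29×10⁻⁵ × sin 31° = 7.51×10⁻⁵ s⁻¹
Geostrophic balance rearranged: |∂P/∂n| = f ρ V_g
|∂P/∂n| = 7.51×10⁻⁵ × 0.728 × 59.0 = 3.23×10⁻³ Pa/m
Isobar spacing: Δn = ΔP/|∂P/∂n| = 800 Pa / 3.23×10⁻³ Pa/m = 248033 m ≈ 250 km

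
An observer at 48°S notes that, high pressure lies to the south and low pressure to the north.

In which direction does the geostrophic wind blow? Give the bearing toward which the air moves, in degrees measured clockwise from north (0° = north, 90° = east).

The pressure-gradient force points toward the north (bearing 000°).
Geostrophic balance: in the Southern Hemisphere the Coriolis force deflects motion to the left, so the geostrophic wind blows 90° to the left of the pressure-gradient force (low pressure on the right).
Rotating 000° by 90° counterclockwise gives 270° — the wind blows toward the west.

270°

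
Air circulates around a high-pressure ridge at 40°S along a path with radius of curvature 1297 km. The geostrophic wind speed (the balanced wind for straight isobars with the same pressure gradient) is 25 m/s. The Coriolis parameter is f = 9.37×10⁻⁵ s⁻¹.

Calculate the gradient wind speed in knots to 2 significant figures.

68 knots

Around a high, pressure-gradient force acts outward with centrifugal, so Coriolis balances both:
fV = (1/ρ)|∂P/∂n| + V²/R  →  V² − fR·V + fR·V_g = 0
With fR = 9.37×10⁻⁵ × 1297×10³ m = 122 m/s:
V = [fR − √((fR)² − 4 fR V_g)]/2 = [122 − √(122² − 4×122×25)]/2 = 35.2 m/s
Supergeostrophic (V > V_g = 25 m/s), as expected around a high.
Converting: 35.2 m/s × 1.944 = 68 knots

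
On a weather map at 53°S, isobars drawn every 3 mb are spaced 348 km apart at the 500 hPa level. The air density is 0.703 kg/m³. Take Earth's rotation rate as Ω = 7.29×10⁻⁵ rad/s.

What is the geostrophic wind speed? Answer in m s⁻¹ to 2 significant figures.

Coriolis parameter at 53°S:
f = 2Ω sin φ = 2 × 7.29×10⁻⁵ × sin 53° = 1.16×10⁻⁴ s⁻¹
Pressure gradient: |∂P/∂n| = 300 Pa / 348000 m = 8.62×10⁻⁴ Pa/m
Geostrophic balance (pressure-gradient force = Coriolis force):
V_g = (1/(fρ)) |∂P/∂n| = 8.62×10⁻⁴ / (1.16×10⁻⁴ × 0.703) = 10.5 m/s

11 m s⁻¹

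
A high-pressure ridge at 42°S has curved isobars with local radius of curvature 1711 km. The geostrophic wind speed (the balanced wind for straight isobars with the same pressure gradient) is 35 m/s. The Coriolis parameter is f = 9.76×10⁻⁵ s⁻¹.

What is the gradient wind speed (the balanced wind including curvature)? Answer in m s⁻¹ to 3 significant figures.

49.9 m s⁻¹

Around a high, pressure-gradient force acts outward with centrifugal, so Coriolis balances both:
fV = (1/ρ)|∂P/∂n| + V²/R  →  V² − fR·V + fR·V_g = 0
With fR = 9.76×10⁻⁵ × 1711×10³ m = 167 m/s:
V = [fR − √((fR)² − 4 fR V_g)]/2 = [167 − √(167² − 4×167×35)]/2 = 49.9 m/s
Supergeostrophic (V > V_g = 35 m/s), as expected around a high.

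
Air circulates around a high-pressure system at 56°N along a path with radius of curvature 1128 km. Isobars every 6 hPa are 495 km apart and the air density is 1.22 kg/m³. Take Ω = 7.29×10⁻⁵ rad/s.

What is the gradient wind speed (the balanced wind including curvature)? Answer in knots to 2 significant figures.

Coriolis parameter at 56°N:
f = 2Ω sin φ = 2 × 7.29×10⁻⁵ × sin 56° = 1.21×10⁻⁴ s⁻¹
Pressure gradient: |∂P/∂n| = 600 Pa / 495000 m = 1.21×10⁻³ Pa/m
Geostrophic speed: V_g = |∂P/∂n|/(fρ) = 1.21×10⁻³/(1.21×10⁻⁴ × 1.22) = 8.22 m/s
Around a high, pressure-gradient force acts outward with centrifugal, so Coriolis balances both:
fV = (1/ρ)|∂P/∂n| + V²/R  →  V² − fR·V + fR·V_g = 0
With fR = 1.21×10⁻⁴ × 1128×10³ m = 136 m/s:
V = [fR − √((fR)² − 4 fR V_g)]/2 = [136 − √(136² − 4×136×8.22)]/2 = 8.79 m/s
Supergeostrophic (V > V_g = 8.22 m/s), as expected around a high.
Converting: 8.79 m/s × 1.944 = 17 knots

17 knots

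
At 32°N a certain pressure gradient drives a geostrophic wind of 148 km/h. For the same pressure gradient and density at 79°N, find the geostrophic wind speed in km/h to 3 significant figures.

With the same pressure gradient and density, V_g ∝ 1/f ∝ 1/sin φ.
V₂ = V₁ · sin φ₁ / sin φ₂ = 148 × sin 32° / sin 79°
V₂ = 148 × 0.5299/0.9816 = 79.9 km/h

79.9 km/h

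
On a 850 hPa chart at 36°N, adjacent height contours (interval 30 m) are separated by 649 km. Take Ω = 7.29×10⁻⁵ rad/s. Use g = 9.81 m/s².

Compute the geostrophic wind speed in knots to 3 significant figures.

10.3 knots

Coriolis parameter at 36°N:
f = 2Ω sin φ = 2 × 7.29×10⁻⁵ × sin 36° = 8.57×10⁻⁵ s⁻¹
Height gradient: |∂Z/∂n| = 30 m / 649000 m = 4.62×10⁻⁵
On a pressure surface, geostrophic balance gives V_g = (g/f)|∂Z/∂n|:
V_g = 9.81 × 4.62×10⁻⁵ / 8.57×10⁻⁵ = 5.29 m/s
Converting: 5.29 m/s × 1.944 = 10.3 knots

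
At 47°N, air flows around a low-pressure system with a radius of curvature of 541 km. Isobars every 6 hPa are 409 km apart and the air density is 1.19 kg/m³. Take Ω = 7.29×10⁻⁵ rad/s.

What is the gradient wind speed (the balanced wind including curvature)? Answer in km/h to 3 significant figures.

35.5 km/h

Coriolis parameter at 47°N:
f = 2Ω sin φ = 2 × 7.29×10⁻⁵ × sin 47° = 1.07×10⁻⁴ s⁻¹
Pressure gradient: |∂P/∂n| = 600 Pa / 409000 m = 1.47×10⁻³ Pa/m
Geostrophic speed: V_g = |∂P/∂n|/(fρ) = 1.47×10⁻³/(1.07×10⁻⁴ × 1.19) = 11.6 m/s
Around a low, centrifugal force acts outward with Coriolis, so pressure-gradient force balances both:
(1/ρ)|∂P/∂n| = fV + V²/R  →  V² + fR·V − fR·V_g = 0
With fR = 1.07×10⁻⁴ × 541×10³ m = 57.7 m/s:
V = [−fR + √((fR)² + 4 fR V_g)]/2 = [−57.7 + √(57.7² + 4×57.7×11.6)]/2 = 9.87 m/s
Subgeostrophic (V < V_g = 11.6 m/s), as expected around a low.
Converting: 9.87 m/s × 3.6 = 35.5 km/h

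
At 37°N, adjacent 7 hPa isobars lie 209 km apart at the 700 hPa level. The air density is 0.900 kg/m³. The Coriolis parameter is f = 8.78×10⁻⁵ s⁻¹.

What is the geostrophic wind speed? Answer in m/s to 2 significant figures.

Pressure gradient: |∂P/∂n| = 700 Pa / 209000 m = 3.35×10⁻³ Pa/m
Geostrophic balance (pressure-gradient force = Coriolis force):
V_g = (1/(fρ)) |∂P/∂n| = 3.35×10⁻³ / (8.78×10⁻⁵ × 0.900) = 42.4 m/s

42 m/s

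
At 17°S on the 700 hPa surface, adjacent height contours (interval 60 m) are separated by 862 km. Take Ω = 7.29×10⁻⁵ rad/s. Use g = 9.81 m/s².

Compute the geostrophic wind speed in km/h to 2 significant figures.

58 km/h

Coriolis parameter at 17°S:
f = 2Ω sin φ = 2 × 7.29×10⁻⁵ × sin 17° = 4.26×10⁻⁵ s⁻¹
Height gradient: |∂Z/∂n| = 60 m / 862000 m = 6.96×10⁻⁵
On a pressure surface, geostrophic balance gives V_g = (g/f)|∂Z/∂n|:
V_g = 9.81 × 6.96×10⁻⁵ / 4.26×10⁻⁵ = 16.0 m/s
Converting: 16.0 m/s × 3.6 = 58 km/h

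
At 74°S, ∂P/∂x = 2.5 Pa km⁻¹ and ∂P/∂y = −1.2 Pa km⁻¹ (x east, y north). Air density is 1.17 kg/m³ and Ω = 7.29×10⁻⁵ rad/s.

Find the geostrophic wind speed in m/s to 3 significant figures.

16.9 m/s

Coriolis parameter at 74°S:
f = 2Ω sin φ = 2 × 7.29×10⁻⁵ × sin 74° = 1.40×10⁻⁴ s⁻¹
In the Southern Hemisphere f is negative: f = −1.40×10⁻⁴ s⁻¹.
Component geostrophic relations (x east, y north):
u_g = −(1/(fρ)) ∂P/∂y,  v_g = (1/(fρ)) ∂P/∂x
u_g = −(−1.2×10⁻³)/(−1.40×10⁻⁴ × 1.17) = −7.32 m/s;  v_g = (2.5×10⁻³)/(−1.40×10⁻⁴ × 1.17) = −15.2 m/s
|V_g| = √(u_g² + v_g²) = 16.9 m/s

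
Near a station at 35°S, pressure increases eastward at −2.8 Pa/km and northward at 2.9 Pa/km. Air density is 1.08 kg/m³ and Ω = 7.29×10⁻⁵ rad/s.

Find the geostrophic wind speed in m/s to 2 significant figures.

Coriolis parameter at 35°S:
f = 2Ω sin φ = 2 × 7.29×10⁻⁵ × sin 35° = 8.36×10⁻⁵ s⁻¹
In the Southern Hemisphere f is negative: f = −8.36×10⁻⁵ s⁻¹.
Component geostrophic relations (x east, y north):
u_g = −(1/(fρ)) ∂P/∂y,  v_g = (1/(fρ)) ∂P/∂x
u_g = −(2.9×10⁻³)/(−8.36×10⁻⁵ × 1.08) = 32.1 m/s;  v_g = (−2.8×10⁻³)/(−8.36×10⁻⁵ × 1.08) = 31.0 m/s
|V_g| = √(u_g² + v_g²) = 44.6 m/s

45 m/s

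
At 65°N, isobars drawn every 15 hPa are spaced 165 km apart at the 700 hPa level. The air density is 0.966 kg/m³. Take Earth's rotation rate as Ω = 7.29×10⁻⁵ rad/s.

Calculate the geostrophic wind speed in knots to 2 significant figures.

Coriolis parameter at 65°N:
f = 2Ω sin φ = 2 × 7.29×10⁻⁵ × sin 65° = 1.32×10⁻⁴ s⁻¹
Pressure gradient: |∂P/∂n| = 1500 Pa / 165000 m = 9.09×10⁻³ Pa/m
Geostrophic balance (pressure-gradient force = Coriolis force):
V_g = (1/(fρ)) |∂P/∂n| = 9.09×10⁻³ / (1.32×10⁻⁴ × 0.966) = 71.2 m/s
Converting: 71.2 m/s × 1.944 = 140 knots

140 knots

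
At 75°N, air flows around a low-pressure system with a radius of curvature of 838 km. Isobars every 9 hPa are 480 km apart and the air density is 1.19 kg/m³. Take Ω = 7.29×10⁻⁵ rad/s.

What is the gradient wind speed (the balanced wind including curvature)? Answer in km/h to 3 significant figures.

37.0 km/h

Coriolis parameter at 75°N:
f = 2Ω sin φ = 2 × 7.29×10⁻⁵ × sin 75° = 1.41×10⁻⁴ s⁻¹
Pressure gradient: |∂P/∂n| = 900 Pa / 480000 m = 1.88×10⁻³ Pa/m
Geostrophic speed: V_g = |∂P/∂n|/(fρ) = 1.88×10⁻³/(1.41×10⁻⁴ × 1.19) = 11.2 m/s
Around a low, centrifugal force acts outward with Coriolis, so pressure-gradient force balances both:
(1/ρ)|∂P/∂n| = fV + V²/R  →  V² + fR·V − fR·V_g = 0
With fR = 1.41×10⁻⁴ × 838×10³ m = 118 m/s:
V = [−fR + √((fR)² + 4 fR V_g)]/2 = [−118 + √(118² + 4×118×11.2)]/2 = 10.3 m/s
Subgeostrophic (V < V_g = 11.2 m/s), as expected around a low.
Converting: 10.3 m/s × 3.6 = 37.0 km/h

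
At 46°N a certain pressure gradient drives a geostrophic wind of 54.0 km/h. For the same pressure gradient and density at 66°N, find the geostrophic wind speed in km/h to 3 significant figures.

42.5 km/h

With the same pressure gradient and density, V_g ∝ 1/f ∝ 1/sin φ.
V₂ = V₁ · sin φ₁ / sin φ₂ = 54.0 × sin 46° / sin 66°
V₂ = 54.0 × 0.7193/0.9135 = 42.5 km/h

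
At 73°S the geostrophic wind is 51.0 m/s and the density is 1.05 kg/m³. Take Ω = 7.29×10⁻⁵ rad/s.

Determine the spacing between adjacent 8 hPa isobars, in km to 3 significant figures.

Coriolis parameter at 73°S:
f = 2Ω sin φ = 2 × 7.29×10⁻⁵ × sin 73° = 1.39×10⁻⁴ s⁻¹
Geostrophic balance rearranged: |∂P/∂n| = f ρ V_g
|∂P/∂n| = 1.39×10⁻⁴ × 1.05 × 51.0 = 7.47×10⁻³ Pa/m
Isobar spacing: Δn = ΔP/|∂P/∂n| = 800 Pa / 7.47×10⁻³ Pa/m = 107146 m ≈ 107 km

107 km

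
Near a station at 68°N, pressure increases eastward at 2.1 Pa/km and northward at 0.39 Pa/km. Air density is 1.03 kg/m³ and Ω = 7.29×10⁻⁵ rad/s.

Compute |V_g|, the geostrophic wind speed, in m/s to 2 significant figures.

15 m/s

Coriolis parameter at 68°N:
f = 2Ω sin φ = 2 × 7.29×10⁻⁵ × sin 68° = 1.35×10⁻⁴ s⁻¹
Component geostrophic relations (x east, y north):
u_g = −(1/(fρ)) ∂P/∂y,  v_g = (1/(fρ)) ∂P/∂x
u_g = −(0.39×10⁻³)/(1.35×10⁻⁴ × 1.03) = −2.80 m/s;  v_g = (2.1×10⁻³)/(1.35×10⁻⁴ × 1.03) = 15.1 m/s
|V_g| = √(u_g² + v_g²) = 15.3 m/s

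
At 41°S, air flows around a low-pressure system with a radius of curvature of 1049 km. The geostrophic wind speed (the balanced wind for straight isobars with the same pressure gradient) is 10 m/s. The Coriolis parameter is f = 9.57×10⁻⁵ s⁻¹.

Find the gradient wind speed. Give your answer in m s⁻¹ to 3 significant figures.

Around a low, centrifugal force acts outward with Coriolis, so pressure-gradient force balances both:
(1/ρ)|∂P/∂n| = fV + V²/R  →  V² + fR·V − fR·V_g = 0
With fR = 9.57×10⁻⁵ × 1049×10³ m = 100 m/s:
V = [−fR + √((fR)² + 4 fR V_g)]/2 = [−100 + √(100² + 4×100×10)]/2 = 9.16 m/s
Subgeostrophic (V < V_g = 10 m/s), as expected around a low.

9.16 m s⁻¹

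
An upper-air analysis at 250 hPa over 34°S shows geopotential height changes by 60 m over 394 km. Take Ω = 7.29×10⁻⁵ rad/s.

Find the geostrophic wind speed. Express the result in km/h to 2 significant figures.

Coriolis parameter at 34°S:
f = 2Ω sin φ = 2 × 7.29×10⁻⁵ × sin 34° = 8.15×10⁻⁵ s⁻¹
Height gradient: |∂Z/∂n| = 60 m / 394000 m = 1.52×10⁻⁴
On a pressure surface, geostrophic balance gives V_g = (g/f)|∂Z/∂n|:
V_g = 9.81 × 1.52×10⁻⁴ / 8.15×10⁻⁵ = 18.3 m/s
Converting: 18.3 m/s × 3.6 = 66 km/h

66 km/h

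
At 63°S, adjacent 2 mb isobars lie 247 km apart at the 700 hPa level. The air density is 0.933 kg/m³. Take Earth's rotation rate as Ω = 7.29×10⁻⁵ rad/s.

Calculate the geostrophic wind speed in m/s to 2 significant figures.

6.7 m/s

Coriolis parameter at 63°S:
f = 2Ω sin φ = 2 × 7.29×10⁻⁵ × sin 63° = 1.30×10⁻⁴ s⁻¹
Pressure gradient: |∂P/∂n| = 200 Pa / 247000 m = 8.10×10⁻⁴ Pa/m
Geostrophic balance (pressure-gradient force = Coriolis force):
V_g = (1/(fρ)) |∂P/∂n| = 8.10×10⁻⁴ / (1.30×10⁻⁴ × 0.933) = 6.68 m/s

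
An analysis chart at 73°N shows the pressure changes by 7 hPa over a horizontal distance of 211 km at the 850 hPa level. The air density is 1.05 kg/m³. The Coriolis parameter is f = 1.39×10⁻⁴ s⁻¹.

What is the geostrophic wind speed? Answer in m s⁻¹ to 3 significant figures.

Pressure gradient: |∂P/∂n| = 700 Pa / 211000 m = 3.32×10⁻³ Pa/m
Geostrophic balance (pressure-gradient force = Coriolis force):
V_g = (1/(fρ)) |∂P/∂n| = 3.32×10⁻³ / (1.39×10⁻⁴ × 1.05) = 22.7 m/s

22.7 m s⁻¹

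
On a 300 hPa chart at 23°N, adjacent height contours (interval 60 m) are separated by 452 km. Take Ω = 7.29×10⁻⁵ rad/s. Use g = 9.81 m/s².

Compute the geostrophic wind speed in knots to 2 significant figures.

Coriolis parameter at 23°N:
f = 2Ω sin φ = 2 × 7.29×10⁻⁵ × sin 23° = 5.70×10⁻⁵ s⁻¹
Height gradient: |∂Z/∂n| = 60 m / 452000 m = 1.33×10⁻⁴
On a pressure surface, geostrophic balance gives V_g = (g/f)|∂Z/∂n|:
V_g = 9.81 × 1.33×10⁻⁴ / 5.70×10⁻⁵ = 22.9 m/s
Converting: 22.9 m/s × 1.944 = 44 knots

44 knots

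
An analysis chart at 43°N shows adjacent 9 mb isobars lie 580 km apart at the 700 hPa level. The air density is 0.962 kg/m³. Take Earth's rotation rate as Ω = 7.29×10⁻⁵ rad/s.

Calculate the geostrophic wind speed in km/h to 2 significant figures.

Coriolis parameter at 43°N:
f = 2Ω sin φ = 2 × 7.29×10⁻⁵ × sin 43° = 9.94×10⁻⁵ s⁻¹
Pressure gradient: |∂P/∂n| = 900 Pa / 580000 m = 1.55×10⁻³ Pa/m
Geostrophic balance (pressure-gradient force = Coriolis force):
V_g = (1/(fρ)) |∂P/∂n| = 1.55×10⁻³ / (9.94×10⁻⁵ × 0.962) = 16.2 m/s
Converting: 16.2 m/s × 3.6 = 58 km/h

58 km/h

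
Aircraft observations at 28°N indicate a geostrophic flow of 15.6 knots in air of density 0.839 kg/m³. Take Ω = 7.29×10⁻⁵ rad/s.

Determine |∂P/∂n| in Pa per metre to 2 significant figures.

Coriolis parameter at 28°N:
f = 2Ω sin φ = 2 × 7.29×10⁻⁵ × sin 28° = 6.84×10⁻⁵ s⁻¹
Wind speed in SI: 15.6 knots = 8.03 m/s
Geostrophic balance rearranged: |∂P/∂n| = f ρ V_g
|∂P/∂n| = 6.84×10⁻⁵ × 0.839 × 8.03 = 4.61×10⁻⁴ Pa/m

4.6×10⁻⁴ Pa/m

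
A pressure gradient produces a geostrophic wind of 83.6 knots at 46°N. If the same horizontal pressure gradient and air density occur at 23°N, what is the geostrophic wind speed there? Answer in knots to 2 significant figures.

150 knots

With the same pressure gradient and density, V_g ∝ 1/f ∝ 1/sin φ.
V₂ = V₁ · sin φ₁ / sin φ₂ = 83.6 × sin 46° / sin 23°
V₂ = 83.6 × 0.7193/0.3907 = 150 knots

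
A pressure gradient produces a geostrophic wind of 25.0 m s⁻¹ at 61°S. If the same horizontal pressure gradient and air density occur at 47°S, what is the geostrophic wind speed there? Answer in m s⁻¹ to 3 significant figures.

With the same pressure gradient and density, V_g ∝ 1/f ∝ 1/sin φ.
V₂ = V₁ · sin φ₁ / sin φ₂ = 25.0 × sin 61° / sin 47°
V₂ = 25.0 × 0.8746/0.7314 = 29.9 m s⁻¹

29.9 m s⁻¹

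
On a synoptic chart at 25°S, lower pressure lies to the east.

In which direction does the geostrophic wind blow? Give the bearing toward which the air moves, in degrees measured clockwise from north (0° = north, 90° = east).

The pressure-gradient force points toward the east (bearing 090°).
Geostrophic balance: in the Southern Hemisphere the Coriolis force deflects motion to the left, so the geostrophic wind blows 90° to the left of the pressure-gradient force (low pressure on the right).
Rotating 090° by 90° counterclockwise gives 000° — the wind blows toward the north.

000°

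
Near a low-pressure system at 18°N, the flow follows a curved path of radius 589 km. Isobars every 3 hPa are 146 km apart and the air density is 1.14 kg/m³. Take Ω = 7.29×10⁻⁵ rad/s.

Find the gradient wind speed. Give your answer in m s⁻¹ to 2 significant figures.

22 m s⁻¹

Coriolis parameter at 18°N:
f = 2Ω sin φ = 2 × 7.29×10⁻⁵ × sin 18° = 4.51×10⁻⁵ s⁻¹
Pressure gradient: |∂P/∂n| = 300 Pa / 146000 m = 2.05×10⁻³ Pa/m
Geostrophic speed: V_g = |∂P/∂n|/(fρ) = 2.05×10⁻³/(4.51×10⁻⁵ × 1.14) = 40.0 m/s
Around a low, centrifugal force acts outward with Coriolis, so pressure-gradient force balances both:
(1/ρ)|∂P/∂n| = fV + V²/R  →  V² + fR·V − fR·V_g = 0
With fR = 4.51×10⁻⁵ × 589×10³ m = 26.5 m/s:
V = [−fR + √((fR)² + 4 fR V_g)]/2 = [−26.5 + √(26.5² + 4×26.5×40)]/2 = 21.9 m/s
Subgeostrophic (V < V_g = 40 m/s), as expected around a low.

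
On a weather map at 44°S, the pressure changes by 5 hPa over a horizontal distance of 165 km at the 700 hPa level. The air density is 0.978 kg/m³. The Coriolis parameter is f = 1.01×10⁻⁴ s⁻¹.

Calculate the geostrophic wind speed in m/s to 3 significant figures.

Pressure gradient: |∂P/∂n| = 500 Pa / 165000 m = 3.03×10⁻³ Pa/m
Geostrophic balance (pressure-gradient force = Coriolis force):
V_g = (1/(fρ)) |∂P/∂n| = 3.03×10⁻³ / (1.01×10⁻⁴ × 0.978) = 30.7 m/s

30.7 m/s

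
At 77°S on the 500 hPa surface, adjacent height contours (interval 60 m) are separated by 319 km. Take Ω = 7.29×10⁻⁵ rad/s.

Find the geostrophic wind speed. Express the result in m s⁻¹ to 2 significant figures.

Coriolis parameter at 77°S:
f = 2Ω sin φ = 2 × 7.29×10⁻⁵ × sin 77° = 1.42×10⁻⁴ s⁻¹
Height gradient: |∂Z/∂n| = 60 m / 319000 m = 1.88×10⁻⁴
On a pressure surface, geostrophic balance gives V_g = (g/f)|∂Z/∂n|:
V_g = 9.81 × 1.88×10⁻⁴ / 1.42×10⁻⁴ = 13.0 m/s

13 m s⁻¹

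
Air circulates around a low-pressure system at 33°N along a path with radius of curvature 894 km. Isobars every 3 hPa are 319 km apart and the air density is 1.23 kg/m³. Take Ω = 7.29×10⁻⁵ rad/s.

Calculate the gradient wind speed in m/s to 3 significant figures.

8.59 m/s

Coriolis parameter at 33°N:
f = 2Ω sin φ = 2 × 7.29×10⁻⁵ × sin 33° = 7.94×10⁻⁵ s⁻¹
Pressure gradient: |∂P/∂n| = 300 Pa / 319000 m = 9.40×10⁻⁴ Pa/m
Geostrophic speed: V_g = |∂P/∂n|/(fρ) = 9.40×10⁻⁴/(7.94×10⁻⁵ × 1.23) = 9.63 m/s
Around a low, centrifugal force acts outward with Coriolis, so pressure-gradient force balances both:
(1/ρ)|∂P/∂n| = fV + V²/R  →  V² + fR·V − fR·V_g = 0
With fR = 7.94×10⁻⁵ × 894×10³ m = 71.0 m/s:
V = [−fR + √((fR)² + 4 fR V_g)]/2 = [−71.0 + √(71.0² + 4×71.0×9.63)]/2 = 8.59 m/s
Subgeostrophic (V < V_g = 9.63 m/s), as expected around a low.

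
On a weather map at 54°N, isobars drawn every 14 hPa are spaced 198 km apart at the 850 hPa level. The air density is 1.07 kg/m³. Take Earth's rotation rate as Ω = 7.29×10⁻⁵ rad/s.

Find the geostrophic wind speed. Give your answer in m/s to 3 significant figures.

56.0 m/s

Coriolis parameter at 54°N:
f = 2Ω sin φ = 2 × 7.29×10⁻⁵ × sin 54° = 1.18×10⁻⁴ s⁻¹
Pressure gradient: |∂P/∂n| = 1400 Pa / 198000 m = 7.07×10⁻³ Pa/m
Geostrophic balance (pressure-gradient force = Coriolis force):
V_g = (1/(fρ)) |∂P/∂n| = 7.07×10⁻³ / (1.18×10⁻⁴ × 1.07) = 56.0 m/s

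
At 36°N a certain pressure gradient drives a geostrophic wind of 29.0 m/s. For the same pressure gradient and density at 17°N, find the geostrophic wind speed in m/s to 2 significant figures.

58 m/s

With the same pressure gradient and density, V_g ∝ 1/f ∝ 1/sin φ.
V₂ = V₁ · sin φ₁ / sin φ₂ = 29.0 × sin 36° / sin 17°
V₂ = 29.0 × 0.5878/0.2924 = 58 m/s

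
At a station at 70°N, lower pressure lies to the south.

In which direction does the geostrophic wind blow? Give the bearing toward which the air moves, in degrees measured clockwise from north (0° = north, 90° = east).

270°

The pressure-gradient force points toward the south (bearing 180°).
Geostrophic balance: in the Northern Hemisphere the Coriolis force deflects motion to the right, so the geostrophic wind blows 90° to the right of the pressure-gradient force (low pressure on the left).
Rotating 180° by 90° clockwise gives 270° — the wind blows toward the west.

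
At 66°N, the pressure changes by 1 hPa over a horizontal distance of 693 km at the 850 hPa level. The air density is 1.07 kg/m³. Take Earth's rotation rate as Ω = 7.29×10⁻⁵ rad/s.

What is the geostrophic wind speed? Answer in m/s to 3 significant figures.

1.01 m/s

Coriolis parameter at 66°N:
f = 2Ω sin φ = 2 × 7.29×10⁻⁵ × sin 66° = 1.33×10⁻⁴ s⁻¹
Pressure gradient: |∂P/∂n| = 100 Pa / 693000 m = 1.44×10⁻⁴ Pa/m
Geostrophic balance (pressure-gradient force = Coriolis force):
V_g = (1/(fρ)) |∂P/∂n| = 1.44×10⁻⁴ / (1.33×10⁻⁴ × 1.07) = 1.01 m/s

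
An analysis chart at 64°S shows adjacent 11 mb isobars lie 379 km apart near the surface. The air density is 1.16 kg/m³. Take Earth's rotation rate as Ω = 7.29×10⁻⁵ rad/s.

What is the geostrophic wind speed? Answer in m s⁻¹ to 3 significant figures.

19.1 m s⁻¹

Coriolis parameter at 64°S:
f = 2Ω sin φ = 2 × 7.29×10⁻⁵ × sin 64° = 1.31×10⁻⁴ s⁻¹
Pressure gradient: |∂P/∂n| = 1100 Pa / 379000 m = 2.90×10⁻³ Pa/m
Geostrophic balance (pressure-gradient force = Coriolis force):
V_g = (1/(fρ)) |∂P/∂n| = 2.90×10⁻³ / (1.31×10⁻⁴ × 1.16) = 19.1 m/s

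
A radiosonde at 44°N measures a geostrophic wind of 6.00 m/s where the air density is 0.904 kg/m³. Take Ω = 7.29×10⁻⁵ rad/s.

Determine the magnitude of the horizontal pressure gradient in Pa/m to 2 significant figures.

Coriolis parameter at 44°N:
f = 2Ω sin φ = 2 × 7.29×10⁻⁵ × sin 44° = 1.01×10⁻⁴ s⁻¹
Geostrophic balance rearranged: |∂P/∂n| = f ρ V_g
|∂P/∂n| = 1.01×10⁻⁴ × 0.904 × 6.00 = 5.49×10⁻⁴ Pa/m

5.5×10⁻⁴ Pa/m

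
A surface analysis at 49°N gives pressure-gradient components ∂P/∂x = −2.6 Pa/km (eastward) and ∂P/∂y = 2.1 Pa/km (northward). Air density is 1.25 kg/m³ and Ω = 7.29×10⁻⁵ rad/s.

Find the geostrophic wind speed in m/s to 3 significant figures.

24.3 m/s

Coriolis parameter at 49°N:
f = 2Ω sin φ = 2 × 7.29×10⁻⁵ × sin 49° = 1.10×10⁻⁴ s⁻¹
Component geostrophic relations (x east, y north):
u_g = −(1/(fρ)) ∂P/∂y,  v_g = (1/(fρ)) ∂P/∂x
u_g = −(2.1×10⁻³)/(1.10×10⁻⁴ × 1.25) = −15.3 m/s;  v_g = (−2.6×10⁻³)/(1.10×10⁻⁴ × 1.25) = −18.9 m/s
|V_g| = √(u_g² + v_g²) = 24.3 m/s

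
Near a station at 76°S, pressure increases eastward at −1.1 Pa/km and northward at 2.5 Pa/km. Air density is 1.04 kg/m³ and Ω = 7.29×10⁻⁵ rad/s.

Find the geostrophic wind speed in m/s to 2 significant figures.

Coriolis parameter at 76°S:
f = 2Ω sin φ = 2 × 7.29×10⁻⁵ × sin 76° = 1.41×10⁻⁴ s⁻¹
In the Southern Hemisphere f is negative: f = −1.41×10⁻⁴ s⁻¹.
Component geostrophic relations (x east, y north):
u_g = −(1/(fρ)) ∂P/∂y,  v_g = (1/(fρ)) ∂P/∂x
u_g = −(2.5×10⁻³)/(−1.41×10⁻⁴ × 1.04) = 17.0 m/s;  v_g = (−1.1×10⁻³)/(−1.41×10⁻⁴ × 1.04) = 7.48 m/s
|V_g| = √(u_g² + v_g²) = 18.6 m/s

19 m/s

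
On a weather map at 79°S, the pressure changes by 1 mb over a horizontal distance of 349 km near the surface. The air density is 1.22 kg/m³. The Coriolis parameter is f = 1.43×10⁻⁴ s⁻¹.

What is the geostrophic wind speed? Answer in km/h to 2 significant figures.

Pressure gradient: |∂P/∂n| = 100 Pa / 349000 m = 2.87×10⁻⁴ Pa/m
Geostrophic balance (pressure-gradient force = Coriolis force):
V_g = (1/(fρ)) |∂P/∂n| = 2.87×10⁻⁴ / (1.43×10⁻⁴ × 1.22) = 1.64 m/s
Converting: 1.64 m/s × 3.6 = 5.9 km/h

5.9 km/h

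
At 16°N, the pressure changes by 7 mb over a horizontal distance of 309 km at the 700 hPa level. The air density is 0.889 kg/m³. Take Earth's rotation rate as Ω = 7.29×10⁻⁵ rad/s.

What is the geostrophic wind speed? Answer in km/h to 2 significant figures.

Coriolis parameter at 16°N:
f = 2Ω sin φ = 2 × 7.29×10⁻⁵ × sin 16° = 4.02×10⁻⁵ s⁻¹
Pressure gradient: |∂P/∂n| = 700 Pa / 309000 m = 2.27×10⁻³ Pa/m
Geostrophic balance (pressure-gradient force = Coriolis force):
V_g = (1/(fρ)) |∂P/∂n| = 2.27×10⁻³ / (4.02×10⁻⁵ × 0.889) = 63.4 m/s
Converting: 63.4 m/s × 3.6 = 230 km/h

230 km/h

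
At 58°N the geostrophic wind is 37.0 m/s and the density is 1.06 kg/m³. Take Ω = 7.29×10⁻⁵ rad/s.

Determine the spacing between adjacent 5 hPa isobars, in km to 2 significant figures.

Coriolis parameter at 58°N:
f = 2Ω sin φ = 2 × 7.29×10⁻⁵ × sin 58° = 1.24×10⁻⁴ s⁻¹
Geostrophic balance rearranged: |∂P/∂n| = f ρ V_g
|∂P/∂n| = 1.24×10⁻⁴ × 1.06 × 37.0 = 4.85×10⁻³ Pa/m
Isobar spacing: Δn = ΔP/|∂P/∂n| = 500 Pa / 4.85×10⁻³ Pa/m = 103106 m ≈ 100 km

100 km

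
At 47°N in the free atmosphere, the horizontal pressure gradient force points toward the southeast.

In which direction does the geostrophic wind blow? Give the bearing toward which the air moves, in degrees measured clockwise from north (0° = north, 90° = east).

The pressure-gradient force points toward the southeast (bearing 135°).
Geostrophic balance: in the Northern Hemisphere the Coriolis force deflects motion to the right, so the geostrophic wind blows 90° to the right of the pressure-gradient force (low pressure on the left).
Rotating 135° by 90° clockwise gives 225° — the wind blows toward the southwest.

225°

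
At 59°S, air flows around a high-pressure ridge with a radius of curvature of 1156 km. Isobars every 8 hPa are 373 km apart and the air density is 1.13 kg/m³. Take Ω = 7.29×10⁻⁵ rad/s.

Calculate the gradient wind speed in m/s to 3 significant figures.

17.2 m/s

Coriolis parameter at 59°S:
f = 2Ω sin φ = 2 × 7.29×10⁻⁵ × sin 59° = 1.25×10⁻⁴ s⁻¹
Pressure gradient: |∂P/∂n| = 800 Pa / 373000 m = 2.14×10⁻³ Pa/m
Geostrophic speed: V_g = |∂P/∂n|/(fρ) = 2.14×10⁻³/(1.25×10⁻⁴ × 1.13) = 15.2 m/s
Around a high, pressure-gradient force acts outward with centrifugal, so Coriolis balances both:
fV = (1/ρ)|∂P/∂n| + V²/R  →  V² − fR·V + fR·V_g = 0
With fR = 1.25×10⁻⁴ × 1156×10³ m = 144 m/s:
V = [fR − √((fR)² − 4 fR V_g)]/2 = [144 − √(144² − 4×144×15.2)]/2 = 17.2 m/s
Supergeostrophic (V > V_g = 15.2 m/s), as expected around a high.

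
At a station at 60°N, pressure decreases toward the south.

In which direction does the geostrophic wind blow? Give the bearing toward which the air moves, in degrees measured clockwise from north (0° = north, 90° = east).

270°

The pressure-gradient force points toward the south (bearing 180°).
Geostrophic balance: in the Northern Hemisphere the Coriolis force deflects motion to the right, so the geostrophic wind blows 90° to the right of the pressure-gradient force (low pressure on the left).
Rotating 180° by 90° clockwise gives 270° — the wind blows toward the west.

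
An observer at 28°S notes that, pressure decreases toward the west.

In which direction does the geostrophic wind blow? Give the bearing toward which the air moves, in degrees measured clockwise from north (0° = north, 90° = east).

The pressure-gradient force points toward the west (bearing 270°).
Geostrophic balance: in the Southern Hemisphere the Coriolis force deflects motion to the left, so the geostrophic wind blows 90° to the left of the pressure-gradient force (low pressure on the right).
Rotating 270° by 90° counterclockwise gives 180° — the wind blows toward the south.

180°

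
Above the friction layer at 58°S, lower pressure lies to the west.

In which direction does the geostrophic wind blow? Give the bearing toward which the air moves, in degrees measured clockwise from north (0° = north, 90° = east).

180°

The pressure-gradient force points toward the west (bearing 270°).
Geostrophic balance: in the Southern Hemisphere the Coriolis force deflects motion to the left, so the geostrophic wind blows 90° to the left of the pressure-gradient force (low pressure on the right).
Rotating 270° by 90° counterclockwise gives 180° — the wind blows toward the south.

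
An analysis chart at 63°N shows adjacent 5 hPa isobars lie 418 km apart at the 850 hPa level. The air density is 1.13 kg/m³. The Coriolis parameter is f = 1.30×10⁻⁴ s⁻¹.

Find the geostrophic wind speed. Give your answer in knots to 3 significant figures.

15.8 knots

Pressure gradient: |∂P/∂n| = 500 Pa / 418000 m = 1.20×10⁻³ Pa/m
Geostrophic balance (pressure-gradient force = Coriolis force):
V_g = (1/(fρ)) |∂P/∂n| = 1.20×10⁻³ / (1.30×10⁻⁴ × 1.13) = 8.14 m/s
Converting: 8.14 m/s × 1.944 = 15.8 knots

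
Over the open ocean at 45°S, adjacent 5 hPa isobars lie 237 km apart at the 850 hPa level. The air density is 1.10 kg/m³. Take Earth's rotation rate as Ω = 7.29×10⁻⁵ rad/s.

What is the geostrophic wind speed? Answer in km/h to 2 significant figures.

Coriolis parameter at 45°S:
f = 2Ω sin φ = 2 × 7.29×10⁻⁵ × sin 45° = 1.03×10⁻⁴ s⁻¹
Pressure gradient: |∂P/∂n| = 500 Pa / 237000 m = 2.11×10⁻³ Pa/m
Geostrophic balance (pressure-gradient force = Coriolis force):
V_g = (1/(fρ)) |∂P/∂n| = 2.11×10⁻³ / (1.03×10⁻⁴ × 1.10) = 18.6 m/s
Converting: 18.6 m/s × 3.6 = 67 km/h

67 km/h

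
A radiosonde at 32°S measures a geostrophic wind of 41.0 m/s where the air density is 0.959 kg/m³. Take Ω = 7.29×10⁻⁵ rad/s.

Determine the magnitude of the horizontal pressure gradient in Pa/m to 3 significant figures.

3.04×10⁻³ Pa/m

Coriolis parameter at 32°S:
f = 2Ω sin φ = 2 × 7.29×10⁻⁵ × sin 32° = 7.73×10⁻⁵ s⁻¹
Geostrophic balance rearranged: |∂P/∂n| = f ρ V_g
|∂P/∂n| = 7.73×10⁻⁵ × 0.959 × 41.0 = 3.04×10⁻³ Pa/m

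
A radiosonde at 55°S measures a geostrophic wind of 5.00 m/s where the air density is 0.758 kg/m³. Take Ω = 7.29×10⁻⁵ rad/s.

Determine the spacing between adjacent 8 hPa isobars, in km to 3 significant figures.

Coriolis parameter at 55°S:
f = 2Ω sin φ = 2 × 7.29×10⁻⁵ × sin 55° = 1.19×10⁻⁴ s⁻¹
Geostrophic balance rearranged: |∂P/∂n| = f ρ V_g
|∂P/∂n| = 1.19×10⁻⁴ × 0.758 × 5.00 = 4.53×10⁻⁴ Pa/m
Isobar spacing: Δn = ΔP/|∂P/∂n| = 800 Pa / 4.53×10⁻⁴ Pa/m = 1767375 m ≈ 1770 km

1770 km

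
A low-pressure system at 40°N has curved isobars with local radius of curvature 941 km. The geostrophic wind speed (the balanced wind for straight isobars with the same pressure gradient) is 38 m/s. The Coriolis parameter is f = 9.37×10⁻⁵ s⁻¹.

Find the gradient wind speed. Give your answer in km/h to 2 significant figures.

Around a low, centrifugal force acts outward with Coriolis, so pressure-gradient force balances both:
(1/ρ)|∂P/∂n| = fV + V²/R  →  V² + fR·V − fR·V_g = 0
With fR = 9.37×10⁻⁵ × 941×10³ m = 88.2 m/s:
V = [−fR + √((fR)² + 4 fR V_g)]/2 = [−88.2 + √(88.2² + 4×88.2×38)]/2 = 28.7 m/s
Subgeostrophic (V < V_g = 38 m/s), as expected around a low.
Converting: 28.7 m/s × 3.6 = 100 km/h

100 km/h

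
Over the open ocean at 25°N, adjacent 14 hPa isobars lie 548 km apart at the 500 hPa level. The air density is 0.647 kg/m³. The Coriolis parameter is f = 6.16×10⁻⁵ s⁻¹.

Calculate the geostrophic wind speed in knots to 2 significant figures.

Pressure gradient: |∂P/∂n| = 1400 Pa / 548000 m = 2.55×10⁻³ Pa/m
Geostrophic balance (pressure-gradient force = Coriolis force):
V_g = (1/(fρ)) |∂P/∂n| = 2.55×10⁻³ / (6.16×10⁻⁵ × 0.647) = 64.1 m/s
Converting: 64.1 m/s × 1.944 = 120 knots

120 knots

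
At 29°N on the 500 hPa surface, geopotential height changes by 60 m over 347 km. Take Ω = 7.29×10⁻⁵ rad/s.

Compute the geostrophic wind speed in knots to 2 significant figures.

Coriolis parameter at 29°N:
f = 2Ω sin φ = 2 × 7.29×10⁻⁵ × sin 29° = 7.07×10⁻⁵ s⁻¹
Height gradient: |∂Z/∂n| = 60 m / 347000 m = 1.73×10⁻⁴
On a pressure surface, geostrophic balance gives V_g = (g/f)|∂Z/∂n|:
V_g = 9.81 × 1.73×10⁻⁴ / 7.07×10⁻⁵ = 24.0 m/s
Converting: 24.0 m/s × 1.944 = 47 knots

47 knots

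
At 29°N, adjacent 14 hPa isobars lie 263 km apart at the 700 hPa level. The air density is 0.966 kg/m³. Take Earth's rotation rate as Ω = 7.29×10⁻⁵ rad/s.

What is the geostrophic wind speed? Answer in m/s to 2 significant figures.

Coriolis parameter at 29°N:
f = 2Ω sin φ = 2 × 7.29×10⁻⁵ × sin 29° = 7.07×10⁻⁵ s⁻¹
Pressure gradient: |∂P/∂n| = 1400 Pa / 263000 m = 5.32×10⁻³ Pa/m
Geostrophic balance (pressure-gradient force = Coriolis force):
V_g = (1/(fρ)) |∂P/∂n| = 5.32×10⁻³ / (7.07×10⁻⁵ × 0.966) = 78.0 m/s

78 m/s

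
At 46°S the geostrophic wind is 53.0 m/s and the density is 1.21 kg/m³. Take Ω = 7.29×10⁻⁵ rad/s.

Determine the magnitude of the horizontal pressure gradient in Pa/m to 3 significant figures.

6.73×10⁻³ Pa/m

Coriolis parameter at 46°S:
f = 2Ω sin φ = 2 × 7.29×10⁻⁵ × sin 46° = 1.05×10⁻⁴ s⁻¹
Geostrophic balance rearranged: |∂P/∂n| = f ρ V_g
|∂P/∂n| = 1.05×10⁻⁴ × 1.21 × 53.0 = 6.73×10⁻³ Pa/m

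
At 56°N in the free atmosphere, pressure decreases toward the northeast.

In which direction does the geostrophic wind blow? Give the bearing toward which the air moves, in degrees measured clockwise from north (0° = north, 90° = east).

135°

The pressure-gradient force points toward the northeast (bearing 045°).
Geostrophic balance: in the Northern Hemisphere the Coriolis force deflects motion to the right, so the geostrophic wind blows 90° to the right of the pressure-gradient force (low pressure on the left).
Rotating 045° by 90° clockwise gives 135° — the wind blows toward the southeast.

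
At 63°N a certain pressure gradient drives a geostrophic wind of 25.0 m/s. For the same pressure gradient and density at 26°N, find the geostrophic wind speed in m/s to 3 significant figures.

With the same pressure gradient and density, V_g ∝ 1/f ∝ 1/sin φ.
V₂ = V₁ · sin φ₁ / sin φ₂ = 25.0 × sin 63° / sin 26°
V₂ = 25.0 × 0.8910/0.4384 = 50.8 m/s

50.8 m/s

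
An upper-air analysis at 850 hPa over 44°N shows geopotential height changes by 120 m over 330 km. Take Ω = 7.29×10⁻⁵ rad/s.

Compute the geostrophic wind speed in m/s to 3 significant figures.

35.2 m/s

Coriolis parameter at 44°N:
f = 2Ω sin φ = 2 × 7.29×10⁻⁵ × sin 44° = 1.01×10⁻⁴ s⁻¹
Height gradient: |∂Z/∂n| = 120 m / 330000 m = 3.64×10⁻⁴
On a pressure surface, geostrophic balance gives V_g = (g/f)|∂Z/∂n|:
V_g = 9.81 × 3.64×10⁻⁴ / 1.01×10⁻⁴ = 35.2 m/s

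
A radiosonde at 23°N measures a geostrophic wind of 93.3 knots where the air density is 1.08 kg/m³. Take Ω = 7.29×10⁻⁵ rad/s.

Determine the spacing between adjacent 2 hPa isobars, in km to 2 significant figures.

Coriolis parameter at 23°N:
f = 2Ω sin φ = 2 × 7.29×10⁻⁵ × sin 23° = 5.70×10⁻⁵ s⁻¹
Wind speed in SI: 93.3 knots = 48.0 m/s
Geostrophic balance rearranged: |∂P/∂n| = f ρ V_g
|∂P/∂n| = 5.70×10⁻⁵ × 1.08 × 48.0 = 2.95×10⁻³ Pa/m
Isobar spacing: Δn = ΔP/|∂P/∂n| = 200 Pa / 2.95×10⁻³ Pa/m = 67725 m ≈ 68 km

68 km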